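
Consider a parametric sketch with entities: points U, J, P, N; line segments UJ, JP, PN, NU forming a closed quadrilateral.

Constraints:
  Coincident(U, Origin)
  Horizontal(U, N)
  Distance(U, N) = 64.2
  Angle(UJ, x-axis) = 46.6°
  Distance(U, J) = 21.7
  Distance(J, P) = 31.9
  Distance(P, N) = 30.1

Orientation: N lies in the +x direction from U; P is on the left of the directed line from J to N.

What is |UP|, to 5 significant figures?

51.600

Checks: |JP| = 31.90 ✓; |PN| = 30.10 ✓.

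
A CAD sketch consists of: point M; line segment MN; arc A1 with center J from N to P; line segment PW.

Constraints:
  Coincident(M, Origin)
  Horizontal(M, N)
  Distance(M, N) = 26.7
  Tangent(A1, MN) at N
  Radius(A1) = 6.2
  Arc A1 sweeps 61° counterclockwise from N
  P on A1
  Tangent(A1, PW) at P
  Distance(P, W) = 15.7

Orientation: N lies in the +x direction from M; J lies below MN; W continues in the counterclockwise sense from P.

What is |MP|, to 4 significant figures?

21.52

M is at the origin; MN is horizontal with |MN| = 26.7 and N on the +x side, so N = (26.70, 0.000). The tangent condition forces JN to be normal to MN, so J = N + (0, -6.2) = (26.70, -6.200). On A1, N sits at bearing 90° from J; a 61° counterclockwise sweep puts P at bearing 151°, so P = J + 6.2·(cos 151°, sin 151°) = (21.28, -3.194). Then |MP| = |P − M| = 21.52.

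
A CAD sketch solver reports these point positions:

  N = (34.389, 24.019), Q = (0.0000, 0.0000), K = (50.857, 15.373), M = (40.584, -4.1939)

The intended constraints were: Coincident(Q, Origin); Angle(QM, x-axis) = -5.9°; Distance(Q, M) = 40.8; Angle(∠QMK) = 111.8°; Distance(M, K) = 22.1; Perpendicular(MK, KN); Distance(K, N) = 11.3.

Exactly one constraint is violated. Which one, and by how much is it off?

Distance(K, N) = 11.3 — off by 7.30.

Q = (0.00, 0.00) ✓; QM at -5.900° ✓; |QM| = 40.80 ✓; ∠QMK = 111.8° ✓; |MK| = 22.10 ✓; ∠(MK, KN) = 90.00° ✓; |KN| = 18.60 ✗.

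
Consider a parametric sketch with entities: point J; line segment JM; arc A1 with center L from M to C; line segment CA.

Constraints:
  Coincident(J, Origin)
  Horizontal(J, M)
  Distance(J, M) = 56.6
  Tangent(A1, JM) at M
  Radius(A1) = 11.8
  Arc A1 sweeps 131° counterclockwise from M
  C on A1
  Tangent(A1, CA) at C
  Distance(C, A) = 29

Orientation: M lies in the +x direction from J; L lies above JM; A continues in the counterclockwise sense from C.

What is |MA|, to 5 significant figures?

42.646

On A1, M sits at bearing -90° from L; a 131° counterclockwise sweep puts C at bearing 41°, so C = L + 11.8·(cos 41°, sin 41°) = (65.506, 19.541). A1 meets CA tangentially, so LC is at right angles to CA, so CA runs along (−sin 41°, cos 41°); with |CA| = 29.0, A = (46.480, 41.428). Then |MA| = |A − M| = 42.646.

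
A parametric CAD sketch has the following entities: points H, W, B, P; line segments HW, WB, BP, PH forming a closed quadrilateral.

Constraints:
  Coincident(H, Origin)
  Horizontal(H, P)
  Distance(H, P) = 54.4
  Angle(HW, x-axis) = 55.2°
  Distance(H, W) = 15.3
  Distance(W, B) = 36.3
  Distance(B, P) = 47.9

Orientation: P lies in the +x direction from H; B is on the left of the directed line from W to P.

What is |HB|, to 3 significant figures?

51.6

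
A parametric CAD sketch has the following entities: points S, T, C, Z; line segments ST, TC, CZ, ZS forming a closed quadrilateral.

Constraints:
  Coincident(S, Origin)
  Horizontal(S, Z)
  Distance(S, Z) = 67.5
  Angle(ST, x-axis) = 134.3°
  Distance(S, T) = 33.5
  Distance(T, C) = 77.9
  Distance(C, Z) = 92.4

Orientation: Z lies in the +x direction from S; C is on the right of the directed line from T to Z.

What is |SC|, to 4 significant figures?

53.18

S is at the origin; S and Z share the same y with |SZ| = 67.5 and Z in +x, so Z = (67.5, 0). ST runs at 134.3° with |ST| = 33.5, so T = (-23.40, 23.98). C is determined by |TC| = 77.9 and |CZ| = 92.4 together: it lies at the intersection of circle(T, 77.9) and circle(Z, 92.4). With |TZ| = 94.01, the foot of the radical line on TZ is 33.87 from T and the perpendicular offset is √(77.9² − 33.87²) = 70.15. Taking the right-of-TZ solution: C = (-8.540, -52.49).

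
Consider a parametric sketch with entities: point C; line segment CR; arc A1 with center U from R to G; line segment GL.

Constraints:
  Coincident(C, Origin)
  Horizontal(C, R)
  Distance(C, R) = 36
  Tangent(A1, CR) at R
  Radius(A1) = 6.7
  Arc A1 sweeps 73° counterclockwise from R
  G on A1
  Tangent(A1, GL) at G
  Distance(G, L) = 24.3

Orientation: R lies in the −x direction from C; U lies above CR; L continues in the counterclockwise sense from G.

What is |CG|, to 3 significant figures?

30.0

A1 meets CR tangentially, so UR is at right angles to CR, so U = R + (0, 6.7) = (-36.0, 6.70). On A1, R sits at bearing -90° from U; a 73° counterclockwise sweep puts G at bearing -17°, so G = U + 6.7·(cos -17°, sin -17°) = (-29.6, 4.74). Then |CG| = |G − C| = 30.0.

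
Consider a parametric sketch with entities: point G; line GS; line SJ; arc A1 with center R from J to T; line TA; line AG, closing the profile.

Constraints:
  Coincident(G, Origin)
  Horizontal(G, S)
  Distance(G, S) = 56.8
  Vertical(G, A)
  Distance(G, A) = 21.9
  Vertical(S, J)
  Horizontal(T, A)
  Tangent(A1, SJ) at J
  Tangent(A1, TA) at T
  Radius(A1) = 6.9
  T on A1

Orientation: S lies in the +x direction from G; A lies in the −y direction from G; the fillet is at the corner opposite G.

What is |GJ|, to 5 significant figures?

58.747

The virtual corner opposite G is at (56.800, -21.900). Tangency of A1 to SJ means the radius RJ is perpendicular to SJ and tangency of A1 to TA means the radius RT is perpendicular to TA, with radius 6.9, so the center R sits 6.9 in from both sides at R = (49.900, -15.000). That places the tangent points at J = (56.800, -15.000) on SJ and T = (49.900, -21.900) on TA. Then |GJ| = |J − G| = 58.747.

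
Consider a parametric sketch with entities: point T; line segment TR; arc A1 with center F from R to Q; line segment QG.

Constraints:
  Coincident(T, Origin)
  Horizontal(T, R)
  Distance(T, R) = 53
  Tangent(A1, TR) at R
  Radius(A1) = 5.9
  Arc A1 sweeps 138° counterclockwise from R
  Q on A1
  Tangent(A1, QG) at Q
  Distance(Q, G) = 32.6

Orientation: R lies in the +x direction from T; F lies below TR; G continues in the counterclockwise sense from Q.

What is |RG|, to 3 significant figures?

38.0

On A1, R sits at bearing 90° from F; a 138° counterclockwise sweep puts Q at bearing 228°, so Q = F + 5.9·(cos 228°, sin 228°) = (49.1, -10.3). A1 meets QG tangentially, so FQ is at right angles to QG, so QG runs along (−sin 228°, cos 228°); with |QG| = 32.6, G = (73.3, -32.1). Then |RG| = |G − R| = 38.0.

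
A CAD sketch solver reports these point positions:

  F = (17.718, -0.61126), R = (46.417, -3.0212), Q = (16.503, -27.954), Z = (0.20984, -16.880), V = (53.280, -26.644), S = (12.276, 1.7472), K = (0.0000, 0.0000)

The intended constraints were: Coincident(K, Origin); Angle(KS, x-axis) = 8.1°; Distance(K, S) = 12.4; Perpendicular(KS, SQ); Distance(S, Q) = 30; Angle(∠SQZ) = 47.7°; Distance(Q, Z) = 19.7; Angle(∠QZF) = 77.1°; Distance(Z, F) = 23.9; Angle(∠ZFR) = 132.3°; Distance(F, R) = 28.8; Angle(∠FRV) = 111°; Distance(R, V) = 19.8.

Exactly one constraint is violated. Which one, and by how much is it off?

Distance(R, V) = 19.8 — off by 4.80.

K = (0.00, 0.00) ✓; KS at 8.100° ✓; |KS| = 12.40 ✓; ∠(KS, SQ) = 90.00° ✓; |SQ| = 30.00 ✓; ∠SQZ = 47.70° ✓; |QZ| = 19.70 ✓; ∠QZF = 77.10° ✓; |ZF| = 23.90 ✓; ∠ZFR = 132.3° ✓; |FR| = 28.80 ✓; ∠FRV = 111.0° ✓; |RV| = 24.60 ✗.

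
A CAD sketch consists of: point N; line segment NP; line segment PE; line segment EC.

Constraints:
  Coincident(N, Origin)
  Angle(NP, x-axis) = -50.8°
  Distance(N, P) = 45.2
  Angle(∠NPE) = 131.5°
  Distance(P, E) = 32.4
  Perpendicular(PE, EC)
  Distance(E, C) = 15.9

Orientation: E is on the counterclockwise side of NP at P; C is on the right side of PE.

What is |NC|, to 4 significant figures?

79.77

∠NPE = 131.5°, so PE runs at -50.8° + (180° − 131.5°) = -2.300° from the x-axis; with |PE| = 32.4, E = P + 32.4·(cos -2.300°, sin -2.300°) = (60.94, -36.33). The perpendicularity gives EC at right angles to PE; with |EC| = 15.9 on the right of PE, C = E + 15.9·(-0.04013, -0.9992) = (60.30, -52.21). Then |NC| = |C − N| = 79.77.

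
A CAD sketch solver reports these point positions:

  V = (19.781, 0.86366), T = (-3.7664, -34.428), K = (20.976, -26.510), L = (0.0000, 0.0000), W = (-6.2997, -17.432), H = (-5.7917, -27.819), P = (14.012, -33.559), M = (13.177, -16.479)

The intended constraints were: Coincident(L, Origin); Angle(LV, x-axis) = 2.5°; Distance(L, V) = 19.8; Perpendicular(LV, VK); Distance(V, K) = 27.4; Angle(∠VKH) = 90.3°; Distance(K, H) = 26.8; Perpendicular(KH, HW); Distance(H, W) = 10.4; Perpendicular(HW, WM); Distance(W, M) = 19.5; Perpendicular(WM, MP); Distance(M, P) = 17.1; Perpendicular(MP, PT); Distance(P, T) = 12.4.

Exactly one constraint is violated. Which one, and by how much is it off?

Distance(P, T) = 12.4 — off by 5.40.

L = (0.00, 0.00) ✓; LV at 2.500° ✓; |LV| = 19.80 ✓; ∠(LV, VK) = 90.00° ✓; |VK| = 27.40 ✓; ∠VKH = 90.30° ✓; |KH| = 26.80 ✓; ∠(KH, HW) = 90.00° ✓; |HW| = 10.40 ✓; ∠(HW, WM) = 90.00° ✓; |WM| = 19.50 ✓; ∠(WM, MP) = 90.00° ✓; |MP| = 17.10 ✓; ∠(MP, PT) = 90.00° ✓; |PT| = 17.80 ✗.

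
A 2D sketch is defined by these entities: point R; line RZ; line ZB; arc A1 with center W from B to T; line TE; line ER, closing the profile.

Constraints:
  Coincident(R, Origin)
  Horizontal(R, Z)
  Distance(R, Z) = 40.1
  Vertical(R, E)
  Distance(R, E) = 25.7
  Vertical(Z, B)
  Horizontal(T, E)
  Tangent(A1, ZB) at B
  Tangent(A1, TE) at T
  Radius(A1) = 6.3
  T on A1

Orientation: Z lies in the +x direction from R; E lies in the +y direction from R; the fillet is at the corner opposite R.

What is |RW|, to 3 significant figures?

39.0

R is at the origin; R and Z share the same y with |RZ| = 40.1 and Z on the +x side, so Z = (40.1, 0.00). R and E share the same x with |RE| = 25.7 and E on the +y side, so E = (0.00, 25.7). The virtual corner opposite R is at (40.1, 25.7). Tangency of A1 to ZB means the radius WB is perpendicular to ZB and the tangent condition forces WT to be normal to TE, with radius 6.3, so the center W sits 6.3 in from both sides at W = (33.8, 19.4). Then |RW| = |W − R| = 39.0.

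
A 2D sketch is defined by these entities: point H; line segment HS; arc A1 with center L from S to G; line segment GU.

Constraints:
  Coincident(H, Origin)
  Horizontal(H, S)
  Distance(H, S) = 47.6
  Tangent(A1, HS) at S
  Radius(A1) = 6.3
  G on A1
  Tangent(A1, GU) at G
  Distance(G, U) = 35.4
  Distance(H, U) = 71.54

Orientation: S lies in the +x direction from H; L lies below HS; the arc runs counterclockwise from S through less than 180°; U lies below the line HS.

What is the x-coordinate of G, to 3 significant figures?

42.1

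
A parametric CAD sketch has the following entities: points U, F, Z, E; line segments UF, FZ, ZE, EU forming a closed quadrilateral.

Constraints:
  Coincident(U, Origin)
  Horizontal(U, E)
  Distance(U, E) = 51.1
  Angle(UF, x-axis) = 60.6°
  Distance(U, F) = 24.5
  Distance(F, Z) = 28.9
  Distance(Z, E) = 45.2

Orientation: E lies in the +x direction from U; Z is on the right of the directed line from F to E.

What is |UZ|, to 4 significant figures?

9.525

U is at the origin; UE is horizontal with |UE| = 51.1 and E in +x, so E = (51.1, 0). UF runs at 60.6° with |UF| = 24.5, so F = (12.03, 21.34). Z is determined by |FZ| = 28.9 and |ZE| = 45.2 together: it lies at the intersection of circle(F, 28.9) and circle(E, 45.2). With |FE| = 44.52, the foot of the radical line on FE is 8.697 from F and the perpendicular offset is √(28.9² − 8.697²) = 27.56. Taking the right-of-FE solution: Z = (6.447, -7.011).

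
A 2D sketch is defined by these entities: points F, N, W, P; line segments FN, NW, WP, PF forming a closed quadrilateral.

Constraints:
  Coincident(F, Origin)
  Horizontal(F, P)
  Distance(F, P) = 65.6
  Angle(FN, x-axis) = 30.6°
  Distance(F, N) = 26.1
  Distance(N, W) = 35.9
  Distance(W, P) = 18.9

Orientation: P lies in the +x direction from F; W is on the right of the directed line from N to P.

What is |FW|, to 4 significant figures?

50.69

Checks: |NW| = 35.90 ✓; |WP| = 18.90 ✓.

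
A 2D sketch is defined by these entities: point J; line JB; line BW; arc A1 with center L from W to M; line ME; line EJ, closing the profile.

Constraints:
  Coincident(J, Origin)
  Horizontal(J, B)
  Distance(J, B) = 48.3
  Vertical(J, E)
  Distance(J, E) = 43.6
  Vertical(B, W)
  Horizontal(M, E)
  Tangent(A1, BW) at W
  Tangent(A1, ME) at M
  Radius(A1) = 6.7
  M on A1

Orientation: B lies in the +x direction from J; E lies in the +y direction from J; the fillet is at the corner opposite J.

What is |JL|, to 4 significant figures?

55.61

JE is vertical with |JE| = 43.6 and E on the +y side, so E = (0.000, 43.60). The virtual corner opposite J is at (48.30, 43.60). Since A1 is tangent to BW there, LW ⟂ BW and A1 meets ME tangentially, so LM is at right angles to ME, with radius 6.7, so the center L sits 6.7 in from both sides at L = (41.60, 36.90). Then |JL| = |L − J| = 55.61.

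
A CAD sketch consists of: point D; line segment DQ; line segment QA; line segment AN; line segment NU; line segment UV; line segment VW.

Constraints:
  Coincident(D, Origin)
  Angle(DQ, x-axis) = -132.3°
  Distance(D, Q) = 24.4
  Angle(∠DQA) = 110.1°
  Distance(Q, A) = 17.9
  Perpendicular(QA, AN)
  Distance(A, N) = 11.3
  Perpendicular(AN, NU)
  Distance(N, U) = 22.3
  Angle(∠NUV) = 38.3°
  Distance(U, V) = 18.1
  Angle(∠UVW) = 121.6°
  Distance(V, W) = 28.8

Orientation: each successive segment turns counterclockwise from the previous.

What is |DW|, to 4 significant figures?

47.05

D is at the origin; DQ runs at -132.3° with length 24.4, so Q = (-16.42, -18.05). ∠DQA = 110.1° gives QA at -62.40° from the x-axis; with |QA| = 17.9, A = (-8.129, -33.91). QA ⟂ AN, so AN runs at 27.60°; with |AN| = 11.3, N = (1.886, -28.67). AN is perpendicular to NU, so NU runs at 117.6°; with |NU| = 22.3, U = (-8.446, -8.912). ∠NUV = 38.3° gives UV at -100.7° from the x-axis; with |UV| = 18.1, V = (-11.81, -26.70). ∠UVW = 121.6° gives VW at -42.30° from the x-axis; with |VW| = 28.8, W = (9.495, -46.08). Then |DW| = |W − D| = 47.05.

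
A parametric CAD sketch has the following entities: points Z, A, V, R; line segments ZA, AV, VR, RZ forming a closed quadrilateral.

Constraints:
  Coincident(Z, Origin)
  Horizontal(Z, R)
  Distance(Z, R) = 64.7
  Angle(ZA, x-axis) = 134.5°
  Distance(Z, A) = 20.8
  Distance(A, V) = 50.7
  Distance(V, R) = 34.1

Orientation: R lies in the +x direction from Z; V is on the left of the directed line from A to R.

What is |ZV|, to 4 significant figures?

40.43

Checks: |AV| = 50.70 ✓; |VR| = 34.10 ✓.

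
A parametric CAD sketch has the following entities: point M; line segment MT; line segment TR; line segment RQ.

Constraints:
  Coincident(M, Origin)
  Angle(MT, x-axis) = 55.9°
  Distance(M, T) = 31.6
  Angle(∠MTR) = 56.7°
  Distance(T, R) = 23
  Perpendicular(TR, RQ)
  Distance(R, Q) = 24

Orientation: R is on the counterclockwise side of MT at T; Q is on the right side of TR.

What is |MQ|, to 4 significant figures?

50.73

M is at the origin; MT runs at 55.9° with length 31.6, so T = 31.6·(cos 55.9°, sin 55.9°) = (17.72, 26.17). ∠MTR = 56.7°, so TR runs at 55.9° + (180° − 56.7°) = 179.2° from the x-axis; with |TR| = 23.0, R = T + 23.0·(cos 179.2°, sin 179.2°) = (-5.282, 26.49). TR is perpendicular to RQ; with |RQ| = 24.0 on the right of TR, Q = R + 24.0·(0.01396, 0.9999) = (-4.946, 50.49). Then |MQ| = |Q − M| = 50.73.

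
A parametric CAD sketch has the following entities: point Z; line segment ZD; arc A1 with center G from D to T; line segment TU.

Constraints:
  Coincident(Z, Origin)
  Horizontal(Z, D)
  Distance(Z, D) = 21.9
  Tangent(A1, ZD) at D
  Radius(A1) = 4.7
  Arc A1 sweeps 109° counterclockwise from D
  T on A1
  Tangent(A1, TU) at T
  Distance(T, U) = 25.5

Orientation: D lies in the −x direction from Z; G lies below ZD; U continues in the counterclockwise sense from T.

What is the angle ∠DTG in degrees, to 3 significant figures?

35.5°

The tangent condition forces GD to be normal to ZD, so G = D + (0, -4.7) = (-21.9, -4.70). On A1, D sits at bearing 90° from G; a 109° counterclockwise sweep puts T at bearing 199°, so T = G + 4.7·(cos 199°, sin 199°) = (-26.3, -6.23). Then cos ∠DTG = TD·TG / (|TD||TG|), giving 35.5°.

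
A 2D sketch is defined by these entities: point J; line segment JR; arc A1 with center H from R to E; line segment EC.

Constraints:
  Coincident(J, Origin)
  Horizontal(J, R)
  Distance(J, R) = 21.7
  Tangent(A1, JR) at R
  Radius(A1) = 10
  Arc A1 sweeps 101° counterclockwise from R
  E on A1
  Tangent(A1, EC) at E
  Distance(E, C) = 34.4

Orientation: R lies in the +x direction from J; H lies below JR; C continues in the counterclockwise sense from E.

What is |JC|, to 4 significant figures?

49.26

J is at the origin; JR is horizontal with |JR| = 21.7 and R on the +x side, so R = (21.70, 0.000). A1 meets JR tangentially, so HR is at right angles to JR, so H = R + (0, -10) = (21.70, -10.00). On A1, R sits at bearing 90° from H; a 101° counterclockwise sweep puts E at bearing 191°, so E = H + 10.0·(cos 191°, sin 191°) = (11.88, -11.91). A1 meets EC tangentially, so HE is at right angles to EC, so EC runs along (−sin 191°, cos 191°); with |EC| = 34.4, C = (18.45, -45.68). Then |JC| = |C − J| = 49.26.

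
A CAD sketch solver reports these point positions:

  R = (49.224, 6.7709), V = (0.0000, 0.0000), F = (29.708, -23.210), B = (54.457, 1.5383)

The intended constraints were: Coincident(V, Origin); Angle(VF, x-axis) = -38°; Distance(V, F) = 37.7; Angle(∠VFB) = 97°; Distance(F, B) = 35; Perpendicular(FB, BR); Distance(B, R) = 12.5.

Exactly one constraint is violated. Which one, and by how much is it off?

Distance(B, R) = 12.5 — off by 5.10.

V = (0.00, 0.00) ✓; VF at -38.00° ✓; |VF| = 37.70 ✓; ∠VFB = 97.00° ✓; |FB| = 35.00 ✓; ∠(FB, BR) = 90.00° ✓; |BR| = 7.400 ✗.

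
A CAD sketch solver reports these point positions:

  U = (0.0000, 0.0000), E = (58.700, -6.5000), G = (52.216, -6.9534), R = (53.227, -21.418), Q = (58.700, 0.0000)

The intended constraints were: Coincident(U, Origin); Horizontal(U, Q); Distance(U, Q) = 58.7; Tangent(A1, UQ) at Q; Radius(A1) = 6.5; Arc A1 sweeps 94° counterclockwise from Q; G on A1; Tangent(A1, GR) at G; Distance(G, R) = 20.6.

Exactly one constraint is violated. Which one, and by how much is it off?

Distance(G, R) = 20.6 — off by 6.10.

U = (0.00, 0.00) ✓; U.y = 0.00, Q.y = 0.00 ✓; |UQ| = 58.70 ✓; ∠(EQ, QU) = 90.00° ✓; |EQ| = 6.500 ✓; bearing(E→G) − bearing(E→Q) = 94.00° ✓; |EG| = 6.500 ✓; ∠(EG, GR) = 90.00° ✓; |GR| = 14.50 ✗.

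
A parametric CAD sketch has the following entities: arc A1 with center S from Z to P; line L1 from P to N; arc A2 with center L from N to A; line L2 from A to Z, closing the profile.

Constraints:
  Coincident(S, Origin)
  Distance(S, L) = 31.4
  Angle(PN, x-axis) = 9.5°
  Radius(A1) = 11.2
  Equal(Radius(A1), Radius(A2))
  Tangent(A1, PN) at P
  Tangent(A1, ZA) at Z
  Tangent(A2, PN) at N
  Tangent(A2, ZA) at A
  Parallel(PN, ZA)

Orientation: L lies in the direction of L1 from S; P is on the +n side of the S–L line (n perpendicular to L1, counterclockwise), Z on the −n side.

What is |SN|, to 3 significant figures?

33.3

The slot axis is L1's direction at 9.5°, so u = (cos 9.5°, sin 9.5°) = (0.986, 0.165) and n = (−sin 9.5°, cos 9.5°) = (-0.165, 0.986). S is at the origin and L lies 31.4 along u from S, so L = 31.4·u = (31.0, 5.18). Tangency of A1 to both parallel lines with radius 11.2 puts P and Z at S ± 11.2·n: P = (-1.85, 11.0), Z = (1.85, -11.0). Equal radii place N and A the same way about L: N = L + 11.2·n = (29.1, 16.2), A = L − 11.2·n = (32.8, -5.86). Then |SN| = |N − S| = 33.3.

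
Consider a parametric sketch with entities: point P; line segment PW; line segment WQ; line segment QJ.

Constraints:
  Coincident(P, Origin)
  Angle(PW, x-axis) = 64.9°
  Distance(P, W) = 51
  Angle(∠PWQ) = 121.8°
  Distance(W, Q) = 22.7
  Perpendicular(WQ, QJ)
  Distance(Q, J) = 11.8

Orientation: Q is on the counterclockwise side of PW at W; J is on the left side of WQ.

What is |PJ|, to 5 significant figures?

58.760

P is at the origin; PW runs at 64.9° with length 51.0, so W = 51.0·(cos 64.9°, sin 64.9°) = (21.634, 46.184). ∠PWQ = 121.8°, so WQ runs at 64.9° + (180° − 121.8°) = 123.10° from the x-axis; with |WQ| = 22.7, Q = W + 22.7·(cos 123.10°, sin 123.10°) = (9.2377, 65.200). WQ is perpendicular to QJ; with |QJ| = 11.8 on the left of WQ, J = Q + 11.8·(-0.83772, -0.54610) = (-0.64742, 58.756). Then |PJ| = |J − P| = 58.760.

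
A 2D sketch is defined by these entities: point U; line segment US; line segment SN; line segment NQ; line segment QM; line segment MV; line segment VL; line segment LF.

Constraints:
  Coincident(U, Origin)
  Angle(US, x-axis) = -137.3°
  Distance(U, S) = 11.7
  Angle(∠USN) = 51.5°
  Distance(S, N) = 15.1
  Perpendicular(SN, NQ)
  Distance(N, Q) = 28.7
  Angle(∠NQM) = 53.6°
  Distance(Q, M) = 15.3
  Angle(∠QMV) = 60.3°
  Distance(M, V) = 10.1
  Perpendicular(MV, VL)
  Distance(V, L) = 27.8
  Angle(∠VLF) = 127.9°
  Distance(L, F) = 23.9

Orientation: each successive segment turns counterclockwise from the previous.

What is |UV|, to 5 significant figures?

7.9393

U is at the origin; US runs at -137.3° with length 11.7, so S = (-8.5985, -7.9345). ∠USN = 51.5° gives SN at -8.8000° from the x-axis; with |SN| = 15.1, N = (6.3237, -10.245). The perpendicularity gives NQ at right angles to SN, so NQ runs at 81.200°; with |NQ| = 28.7, Q = (10.714, 18.118). ∠NQM = 53.6° gives QM at -152.40° from the x-axis; with |QM| = 15.3, M = (-2.8445, 11.029). ∠QMV = 60.3° gives MV at -32.700° from the x-axis; with |MV| = 10.1, V = (5.6548, 5.5727). Then |UV| = |V − U| = 7.9393.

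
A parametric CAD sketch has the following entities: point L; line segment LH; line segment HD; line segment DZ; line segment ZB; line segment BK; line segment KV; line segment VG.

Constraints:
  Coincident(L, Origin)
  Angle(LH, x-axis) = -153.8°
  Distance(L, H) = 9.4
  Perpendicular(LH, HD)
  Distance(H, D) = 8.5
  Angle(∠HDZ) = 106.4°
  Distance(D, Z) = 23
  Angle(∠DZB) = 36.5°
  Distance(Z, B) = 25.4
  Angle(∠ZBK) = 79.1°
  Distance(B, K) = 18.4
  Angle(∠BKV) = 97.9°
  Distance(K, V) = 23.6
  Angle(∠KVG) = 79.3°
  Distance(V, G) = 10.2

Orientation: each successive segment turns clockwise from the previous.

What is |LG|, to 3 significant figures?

19.7

L is at the origin; LH runs at -153.8° with length 9.4, so H = (-8.43, -4.15). LH is perpendicular to HD, so HD runs at 116°; with |HD| = 8.5, D = (-12.2, 3.48). ∠HDZ = 106.4° gives DZ at 42.6° from the x-axis; with |DZ| = 23.0, Z = (4.74, 19.0). ∠DZB = 36.5° gives ZB at -101° from the x-axis; with |ZB| = 25.4, B = (-0.0598, -5.90). ∠ZBK = 79.1° gives BK at 158° from the x-axis; with |BK| = 18.4, K = (-17.1, 0.936). ∠BKV = 97.9° gives KV at 76.1° from the x-axis; with |KV| = 23.6, V = (-11.5, 23.8). ∠KVG = 79.3° gives VG at -24.6° from the x-axis; with |VG| = 10.2, G = (-2.20, 19.6). Then |LG| = |G − L| = 19.7.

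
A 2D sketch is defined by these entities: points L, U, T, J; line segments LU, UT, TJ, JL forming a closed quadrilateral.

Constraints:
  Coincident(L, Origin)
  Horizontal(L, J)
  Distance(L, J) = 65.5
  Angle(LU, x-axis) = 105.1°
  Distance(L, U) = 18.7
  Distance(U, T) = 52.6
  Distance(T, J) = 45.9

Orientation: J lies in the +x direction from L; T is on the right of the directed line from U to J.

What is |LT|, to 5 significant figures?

35.861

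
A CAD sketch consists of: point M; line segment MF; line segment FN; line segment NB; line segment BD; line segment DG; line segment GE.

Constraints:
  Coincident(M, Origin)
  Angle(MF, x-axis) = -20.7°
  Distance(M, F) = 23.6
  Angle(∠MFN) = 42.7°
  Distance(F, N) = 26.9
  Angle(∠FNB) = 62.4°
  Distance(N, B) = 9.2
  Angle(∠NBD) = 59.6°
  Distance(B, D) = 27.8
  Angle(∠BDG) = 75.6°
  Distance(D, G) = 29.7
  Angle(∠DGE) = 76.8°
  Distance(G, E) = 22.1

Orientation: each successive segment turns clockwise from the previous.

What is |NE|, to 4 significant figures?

11.26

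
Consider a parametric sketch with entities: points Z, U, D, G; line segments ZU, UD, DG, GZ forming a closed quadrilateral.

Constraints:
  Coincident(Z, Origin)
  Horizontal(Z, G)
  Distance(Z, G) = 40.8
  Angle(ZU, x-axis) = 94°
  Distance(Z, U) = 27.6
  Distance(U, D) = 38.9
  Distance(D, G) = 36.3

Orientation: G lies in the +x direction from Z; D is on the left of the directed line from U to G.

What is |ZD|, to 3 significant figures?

50.9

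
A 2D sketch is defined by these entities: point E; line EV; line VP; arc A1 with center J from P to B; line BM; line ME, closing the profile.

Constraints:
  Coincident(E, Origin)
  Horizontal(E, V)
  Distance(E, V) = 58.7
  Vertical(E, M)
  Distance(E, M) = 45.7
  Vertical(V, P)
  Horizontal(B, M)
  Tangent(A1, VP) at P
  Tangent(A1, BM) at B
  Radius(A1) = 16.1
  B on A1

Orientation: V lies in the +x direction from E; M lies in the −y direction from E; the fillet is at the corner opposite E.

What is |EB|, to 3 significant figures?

62.5

The virtual corner opposite E is at (58.7, -45.7). Tangency of A1 to VP means the radius JP is perpendicular to VP and since A1 is tangent to BM there, JB ⟂ BM, with radius 16.1, so the center J sits 16.1 in from both sides at J = (42.6, -29.6). That places the tangent points at P = (58.7, -29.6) on VP and B = (42.6, -45.7) on BM. Then |EB| = |B − E| = 62.5.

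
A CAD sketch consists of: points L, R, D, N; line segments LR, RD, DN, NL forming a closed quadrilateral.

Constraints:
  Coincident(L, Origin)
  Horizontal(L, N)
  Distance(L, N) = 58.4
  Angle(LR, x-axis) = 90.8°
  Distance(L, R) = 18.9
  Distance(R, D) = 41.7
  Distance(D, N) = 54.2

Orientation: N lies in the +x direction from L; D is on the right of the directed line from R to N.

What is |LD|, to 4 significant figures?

23.51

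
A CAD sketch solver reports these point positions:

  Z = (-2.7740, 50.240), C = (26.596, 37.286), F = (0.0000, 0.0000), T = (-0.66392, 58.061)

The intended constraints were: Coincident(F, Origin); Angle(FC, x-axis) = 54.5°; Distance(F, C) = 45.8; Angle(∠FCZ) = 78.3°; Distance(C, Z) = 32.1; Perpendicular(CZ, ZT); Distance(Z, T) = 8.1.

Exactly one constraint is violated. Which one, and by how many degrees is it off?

Perpendicular(CZ, ZT) — off by 8.70°.

F = (0.00, 0.00) ✓; FC at 54.50° ✓; |FC| = 45.80 ✓; ∠FCZ = 78.30° ✓; |CZ| = 32.10 ✓; ∠(CZ, ZT) = 81.30° ✗; |ZT| = 8.101 ✓.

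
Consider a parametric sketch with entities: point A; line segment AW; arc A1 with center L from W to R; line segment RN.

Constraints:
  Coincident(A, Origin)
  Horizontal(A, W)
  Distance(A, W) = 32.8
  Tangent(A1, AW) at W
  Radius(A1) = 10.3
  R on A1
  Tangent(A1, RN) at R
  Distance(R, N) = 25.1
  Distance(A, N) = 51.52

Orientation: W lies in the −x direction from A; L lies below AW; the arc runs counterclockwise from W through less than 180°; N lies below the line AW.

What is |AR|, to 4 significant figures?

44.68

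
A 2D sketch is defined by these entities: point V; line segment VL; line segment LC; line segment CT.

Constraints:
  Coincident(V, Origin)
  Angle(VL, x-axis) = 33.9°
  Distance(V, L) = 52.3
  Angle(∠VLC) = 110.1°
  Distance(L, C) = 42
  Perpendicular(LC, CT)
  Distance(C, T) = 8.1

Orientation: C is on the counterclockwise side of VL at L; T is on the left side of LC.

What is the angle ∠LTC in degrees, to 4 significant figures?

79.08°

∠VLC = 110.1°, so LC runs at 33.9° + (180° − 110.1°) = 103.8° from the x-axis; with |LC| = 42.0, C = L + 42.0·(cos 103.8°, sin 103.8°) = (33.39, 69.96). LC is perpendicular to CT; with |CT| = 8.1 on the left of LC, T = C + 8.1·(-0.9711, -0.2385) = (25.53, 68.03). Then cos ∠LTC = TL·TC / (|TL||TC|), giving 79.08°.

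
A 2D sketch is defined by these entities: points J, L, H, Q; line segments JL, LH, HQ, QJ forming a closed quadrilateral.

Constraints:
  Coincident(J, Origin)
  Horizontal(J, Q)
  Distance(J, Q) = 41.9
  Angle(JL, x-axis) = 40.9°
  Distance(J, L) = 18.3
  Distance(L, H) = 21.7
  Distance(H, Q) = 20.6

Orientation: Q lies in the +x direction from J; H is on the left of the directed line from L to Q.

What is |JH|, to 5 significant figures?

39.296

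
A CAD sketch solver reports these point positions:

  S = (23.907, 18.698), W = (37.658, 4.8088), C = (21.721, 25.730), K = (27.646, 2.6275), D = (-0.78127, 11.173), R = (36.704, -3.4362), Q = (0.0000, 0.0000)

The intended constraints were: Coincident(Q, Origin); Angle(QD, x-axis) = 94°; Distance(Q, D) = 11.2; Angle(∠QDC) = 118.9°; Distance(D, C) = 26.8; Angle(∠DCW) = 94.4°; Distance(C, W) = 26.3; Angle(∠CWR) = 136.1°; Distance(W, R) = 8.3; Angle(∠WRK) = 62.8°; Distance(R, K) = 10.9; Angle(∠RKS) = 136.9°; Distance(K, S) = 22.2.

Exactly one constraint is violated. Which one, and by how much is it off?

Distance(K, S) = 22.2 — off by 5.70.

Q = (0.00, 0.00) ✓; QD at 94.00° ✓; |QD| = 11.20 ✓; ∠QDC = 118.9° ✓; |DC| = 26.80 ✓; ∠DCW = 94.40° ✓; |CW| = 26.30 ✓; ∠CWR = 136.1° ✓; |WR| = 8.300 ✓; ∠WRK = 62.80° ✓; |RK| = 10.90 ✓; ∠RKS = 136.9° ✓; |KS| = 16.50 ✗.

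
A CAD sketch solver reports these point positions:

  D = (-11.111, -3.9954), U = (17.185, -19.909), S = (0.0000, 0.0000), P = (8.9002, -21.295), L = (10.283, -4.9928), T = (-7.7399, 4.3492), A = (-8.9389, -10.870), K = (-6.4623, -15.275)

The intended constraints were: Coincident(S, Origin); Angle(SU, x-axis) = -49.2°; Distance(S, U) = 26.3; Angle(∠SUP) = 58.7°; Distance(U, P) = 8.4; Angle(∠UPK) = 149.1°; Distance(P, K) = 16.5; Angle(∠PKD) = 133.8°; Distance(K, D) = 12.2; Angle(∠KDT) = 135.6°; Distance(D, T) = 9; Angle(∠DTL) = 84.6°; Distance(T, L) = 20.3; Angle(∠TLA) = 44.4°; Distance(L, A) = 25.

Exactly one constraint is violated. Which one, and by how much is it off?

Distance(L, A) = 25 — off by 4.90.

S = (0.00, 0.00) ✓; SU at -49.20° ✓; |SU| = 26.30 ✓; ∠SUP = 58.70° ✓; |UP| = 8.400 ✓; ∠UPK = 149.1° ✓; |PK| = 16.50 ✓; ∠PKD = 133.8° ✓; |KD| = 12.20 ✓; ∠KDT = 135.6° ✓; |DT| = 9.000 ✓; ∠DTL = 84.60° ✓; |TL| = 20.30 ✓; ∠TLA = 44.40° ✓; |LA| = 20.10 ✗.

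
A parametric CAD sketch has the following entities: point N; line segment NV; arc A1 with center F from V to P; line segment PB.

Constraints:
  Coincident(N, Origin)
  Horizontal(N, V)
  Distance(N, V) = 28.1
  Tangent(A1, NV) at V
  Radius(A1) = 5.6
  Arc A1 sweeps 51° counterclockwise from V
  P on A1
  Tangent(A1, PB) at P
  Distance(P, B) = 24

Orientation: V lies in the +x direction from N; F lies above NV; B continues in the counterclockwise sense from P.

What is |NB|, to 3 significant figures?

51.9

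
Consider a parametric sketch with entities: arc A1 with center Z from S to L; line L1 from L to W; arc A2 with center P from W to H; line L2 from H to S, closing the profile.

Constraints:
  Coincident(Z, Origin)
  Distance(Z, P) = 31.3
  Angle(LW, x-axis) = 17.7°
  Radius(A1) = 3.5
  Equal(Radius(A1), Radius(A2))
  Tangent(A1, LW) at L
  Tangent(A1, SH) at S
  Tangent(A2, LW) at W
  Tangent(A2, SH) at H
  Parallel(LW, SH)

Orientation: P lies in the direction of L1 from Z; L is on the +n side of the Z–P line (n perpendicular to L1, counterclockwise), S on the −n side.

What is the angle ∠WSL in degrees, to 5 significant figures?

77.394°

The slot axis is L1's direction at 17.7°, so u = (cos 17.7°, sin 17.7°) = (0.95266, 0.30403) and n = (−sin 17.7°, cos 17.7°) = (-0.30403, 0.95266). Z is at the origin and P lies 31.3 along u from Z, so P = 31.3·u = (29.818, 9.5162). Tangency of A1 to both parallel lines with radius 3.5 puts L and S at Z ± 3.5·n: L = (-1.0641, 3.3343), S = (1.0641, -3.3343). Equal radii place W and H the same way about P: W = P + 3.5·n = (28.754, 12.851), H = P − 3.5·n = (30.882, 6.1819). Then cos ∠WSL = SW·SL / (|SW||SL|), giving 77.394°.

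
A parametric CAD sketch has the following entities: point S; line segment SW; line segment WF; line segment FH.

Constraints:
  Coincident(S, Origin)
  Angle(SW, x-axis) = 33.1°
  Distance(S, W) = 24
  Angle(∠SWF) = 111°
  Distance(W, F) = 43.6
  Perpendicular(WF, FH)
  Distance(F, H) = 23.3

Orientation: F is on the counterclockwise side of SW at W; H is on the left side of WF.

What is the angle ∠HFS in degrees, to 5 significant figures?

66.770°

∠SWF = 111.0°, so WF runs at 33.1° + (180° − 111.0°) = 102.10° from the x-axis; with |WF| = 43.6, F = W + 43.6·(cos 102.10°, sin 102.10°) = (10.966, 55.738). WF ⟂ FH; with |FH| = 23.3 on the left of WF, H = F + 23.3·(-0.97778, -0.20962) = (-11.816, 50.854). Then cos ∠HFS = FH·FS / (|FH||FS|), giving 66.770°.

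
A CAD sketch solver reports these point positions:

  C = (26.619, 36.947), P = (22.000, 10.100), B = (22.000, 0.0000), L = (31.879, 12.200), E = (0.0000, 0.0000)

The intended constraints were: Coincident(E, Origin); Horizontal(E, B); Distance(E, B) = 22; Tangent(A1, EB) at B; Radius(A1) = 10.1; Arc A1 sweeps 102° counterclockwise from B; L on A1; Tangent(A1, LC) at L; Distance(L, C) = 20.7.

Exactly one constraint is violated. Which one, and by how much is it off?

Distance(L, C) = 20.7 — off by 4.60.

E = (0.00, 0.00) ✓; E.y = 0.00, B.y = 0.00 ✓; |EB| = 22.00 ✓; ∠(PB, BE) = 90.00° ✓; |PB| = 10.10 ✓; bearing(P→L) − bearing(P→B) = 102.0° ✓; |PL| = 10.10 ✓; ∠(PL, LC) = 90.00° ✓; |LC| = 25.30 ✗.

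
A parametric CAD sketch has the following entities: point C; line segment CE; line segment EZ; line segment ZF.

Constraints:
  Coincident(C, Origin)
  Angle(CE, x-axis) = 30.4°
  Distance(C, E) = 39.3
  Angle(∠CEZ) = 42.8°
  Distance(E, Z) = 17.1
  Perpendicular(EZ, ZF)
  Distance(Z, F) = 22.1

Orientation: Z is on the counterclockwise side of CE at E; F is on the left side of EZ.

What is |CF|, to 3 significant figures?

12.6

C is at the origin; CE runs at 30.4° with length 39.3, so E = 39.3·(cos 30.4°, sin 30.4°) = (33.9, 19.9). ∠CEZ = 42.8°, so EZ runs at 30.4° + (180° − 42.8°) = 168° from the x-axis; with |EZ| = 17.1, Z = E + 17.1·(cos 168°, sin 168°) = (17.2, 23.6). EZ ⟂ ZF; with |ZF| = 22.1 on the left of EZ, F = Z + 22.1·(-0.215, -0.977) = (12.5, 1.97). Then |CF| = |F − C| = 12.6.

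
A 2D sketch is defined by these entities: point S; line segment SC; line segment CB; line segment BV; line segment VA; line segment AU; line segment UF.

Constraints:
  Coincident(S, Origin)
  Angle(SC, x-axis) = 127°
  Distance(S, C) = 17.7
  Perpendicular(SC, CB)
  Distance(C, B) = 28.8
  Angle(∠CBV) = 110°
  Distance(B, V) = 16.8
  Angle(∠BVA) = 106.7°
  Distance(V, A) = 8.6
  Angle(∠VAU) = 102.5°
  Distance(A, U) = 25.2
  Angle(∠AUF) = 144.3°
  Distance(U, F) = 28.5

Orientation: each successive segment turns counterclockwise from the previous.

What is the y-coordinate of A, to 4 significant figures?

-19.22

∠CBV = 110.0° gives BV at -73.00° from the x-axis; with |BV| = 16.8, V = (-28.74, -19.26). ∠BVA = 106.7° gives VA at 0.3000° from the x-axis; with |VA| = 8.6, A = (-20.14, -19.22). So A.y = -19.22.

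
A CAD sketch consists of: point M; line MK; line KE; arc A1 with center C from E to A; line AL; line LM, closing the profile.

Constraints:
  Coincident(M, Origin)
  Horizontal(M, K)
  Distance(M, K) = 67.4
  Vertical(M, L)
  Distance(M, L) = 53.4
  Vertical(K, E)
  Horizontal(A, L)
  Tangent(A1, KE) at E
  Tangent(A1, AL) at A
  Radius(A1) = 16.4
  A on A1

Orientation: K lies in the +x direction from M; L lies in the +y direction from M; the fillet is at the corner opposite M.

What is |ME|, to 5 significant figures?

76.888

The virtual corner opposite M is at (67.400, 53.400). The tangent condition forces CE to be normal to KE and the tangent condition forces CA to be normal to AL, with radius 16.4, so the center C sits 16.4 in from both sides at C = (51.000, 37.000). That places the tangent points at E = (67.400, 37.000) on KE and A = (51.000, 53.400) on AL. Then |ME| = |E − M| = 76.888.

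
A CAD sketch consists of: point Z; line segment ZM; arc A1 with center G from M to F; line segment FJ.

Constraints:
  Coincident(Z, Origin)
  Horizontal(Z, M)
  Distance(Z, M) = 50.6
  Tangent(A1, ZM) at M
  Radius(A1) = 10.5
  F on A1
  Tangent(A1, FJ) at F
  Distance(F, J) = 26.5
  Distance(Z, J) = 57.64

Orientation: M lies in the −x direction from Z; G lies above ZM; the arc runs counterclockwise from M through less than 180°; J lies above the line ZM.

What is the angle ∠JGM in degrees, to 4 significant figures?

165.1°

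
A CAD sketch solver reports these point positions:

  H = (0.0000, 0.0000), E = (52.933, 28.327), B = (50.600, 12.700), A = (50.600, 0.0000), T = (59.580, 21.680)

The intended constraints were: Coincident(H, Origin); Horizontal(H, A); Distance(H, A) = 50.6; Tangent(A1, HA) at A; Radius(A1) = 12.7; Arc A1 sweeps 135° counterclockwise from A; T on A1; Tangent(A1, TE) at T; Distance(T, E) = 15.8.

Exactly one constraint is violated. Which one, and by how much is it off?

Distance(T, E) = 15.8 — off by 6.40.

H = (0.00, 0.00) ✓; H.y = 0.00, A.y = 0.00 ✓; |HA| = 50.60 ✓; ∠(BA, AH) = 90.00° ✓; |BA| = 12.70 ✓; bearing(B→T) − bearing(B→A) = 135.0° ✓; |BT| = 12.70 ✓; ∠(BT, TE) = 90.00° ✓; |TE| = 9.400 ✗.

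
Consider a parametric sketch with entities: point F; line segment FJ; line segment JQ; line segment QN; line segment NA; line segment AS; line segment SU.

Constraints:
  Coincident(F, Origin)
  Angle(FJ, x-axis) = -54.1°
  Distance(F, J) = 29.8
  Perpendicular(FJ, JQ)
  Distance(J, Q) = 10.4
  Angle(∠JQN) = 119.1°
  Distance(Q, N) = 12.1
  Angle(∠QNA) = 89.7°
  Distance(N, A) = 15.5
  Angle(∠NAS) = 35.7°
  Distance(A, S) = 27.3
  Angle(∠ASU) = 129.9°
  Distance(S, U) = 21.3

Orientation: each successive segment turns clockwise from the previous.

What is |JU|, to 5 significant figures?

37.048

∠NAS = 35.7° gives AS at -79.600° from the x-axis; with |AS| = 27.3, S = (9.6354, -37.962). ∠ASU = 129.9° gives SU at -129.70° from the x-axis; with |SU| = 21.3, U = (-3.9704, -54.350). Then |JU| = |U − J| = 37.048.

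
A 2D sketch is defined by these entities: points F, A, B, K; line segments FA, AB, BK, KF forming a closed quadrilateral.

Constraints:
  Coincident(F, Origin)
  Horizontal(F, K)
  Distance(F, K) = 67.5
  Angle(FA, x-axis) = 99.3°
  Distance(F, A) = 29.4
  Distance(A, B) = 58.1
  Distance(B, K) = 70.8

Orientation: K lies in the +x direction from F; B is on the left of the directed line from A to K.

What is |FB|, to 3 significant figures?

77.0

F is at the origin; F and K share the same y with |FK| = 67.5 and K in +x, so K = (67.5, 0). FA runs at 99.3° with |FA| = 29.4, so A = (-4.75, 29.0). B is determined by |AB| = 58.1 and |BK| = 70.8 together: it lies at the intersection of circle(A, 58.1) and circle(K, 70.8). With |AK| = 77.9, the foot of the radical line on AK is 28.4 from A and the perpendicular offset is √(58.1² − 28.4²) = 50.7. Taking the left-of-AK solution: B = (40.5, 65.5).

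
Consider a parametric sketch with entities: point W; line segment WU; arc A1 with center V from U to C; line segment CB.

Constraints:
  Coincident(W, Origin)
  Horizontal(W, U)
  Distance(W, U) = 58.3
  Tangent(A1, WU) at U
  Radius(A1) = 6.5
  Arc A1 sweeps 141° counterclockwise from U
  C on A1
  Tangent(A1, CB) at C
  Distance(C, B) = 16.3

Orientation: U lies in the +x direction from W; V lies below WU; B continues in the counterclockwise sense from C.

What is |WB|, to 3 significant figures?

70.3

W is at the origin; WU is horizontal with |WU| = 58.3 and U on the +x side, so U = (58.3, 0.00). A1 meets WU tangentially, so VU is at right angles to WU, so V = U + (0, -6.5) = (58.3, -6.50). On A1, U sits at bearing 90° from V; a 141° counterclockwise sweep puts C at bearing 231°, so C = V + 6.5·(cos 231°, sin 231°) = (54.2, -11.6). A1 meets CB tangentially, so VC is at right angles to CB, so CB runs along (−sin 231°, cos 231°); with |CB| = 16.3, B = (66.9, -21.8). Then |WB| = |B − W| = 70.3.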